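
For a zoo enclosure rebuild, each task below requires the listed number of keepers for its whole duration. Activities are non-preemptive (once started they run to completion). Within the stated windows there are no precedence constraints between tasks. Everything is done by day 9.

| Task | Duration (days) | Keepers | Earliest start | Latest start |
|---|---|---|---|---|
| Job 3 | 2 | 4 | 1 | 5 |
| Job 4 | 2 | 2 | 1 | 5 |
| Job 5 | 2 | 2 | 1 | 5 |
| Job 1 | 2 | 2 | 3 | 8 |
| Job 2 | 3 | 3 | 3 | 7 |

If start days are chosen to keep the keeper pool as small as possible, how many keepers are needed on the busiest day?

4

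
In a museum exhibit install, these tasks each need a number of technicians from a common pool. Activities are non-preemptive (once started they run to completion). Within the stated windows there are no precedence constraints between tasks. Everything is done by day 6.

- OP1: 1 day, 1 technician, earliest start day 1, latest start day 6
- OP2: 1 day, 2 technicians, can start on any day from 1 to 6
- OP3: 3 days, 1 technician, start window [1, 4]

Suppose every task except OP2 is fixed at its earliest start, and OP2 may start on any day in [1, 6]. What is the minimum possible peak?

2

OP2@1: d1:4  d2:1  d3:1  d4:0  d5:0  d6:0 → peak 4
OP2@2: d1:2  d2:3  d3:1  d4:0  d5:0  d6:0 → peak 3
OP2@3: d1:2  d2:1  d3:3  d4:0  d5:0  d6:0 → peak 3
OP2@4: d1:2  d2:1  d3:1  d4:2  d5:0  d6:0 → peak 2
OP2@5: d1:2  d2:1  d3:1  d4:0  d5:2  d6:0 → peak 2
OP2@6: d1:2  d2:1  d3:1  d4:0  d5:0  d6:2 → peak 2
Best is OP2@4, peak 2.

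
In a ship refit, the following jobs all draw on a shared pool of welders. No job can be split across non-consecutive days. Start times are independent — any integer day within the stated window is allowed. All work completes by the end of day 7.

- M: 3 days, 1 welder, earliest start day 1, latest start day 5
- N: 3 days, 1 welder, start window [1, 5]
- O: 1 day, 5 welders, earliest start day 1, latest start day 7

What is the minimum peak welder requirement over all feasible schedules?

5

Early-start (M@1, N@1, O@1) gives peak 7: d1:7  d2:2  d3:2  d4:0  d5:0  d6:0  d7:0.
Shift O→4.
Schedule M@1, N@1, O@4: d1:2  d2:2  d3:2  d4:5  d5:0  d6:0  d7:0 — peak 5.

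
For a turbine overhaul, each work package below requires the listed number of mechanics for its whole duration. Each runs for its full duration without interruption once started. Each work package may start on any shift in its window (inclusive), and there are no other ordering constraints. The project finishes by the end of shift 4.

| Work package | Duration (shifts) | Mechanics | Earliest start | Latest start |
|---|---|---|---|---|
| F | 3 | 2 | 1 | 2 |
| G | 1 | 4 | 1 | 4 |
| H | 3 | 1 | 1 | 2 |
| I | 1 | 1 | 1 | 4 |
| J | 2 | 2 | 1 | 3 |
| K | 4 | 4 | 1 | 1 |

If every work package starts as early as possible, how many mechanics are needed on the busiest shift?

14

Early-start schedule: F@1, G@1, H@1, I@1, J@1, K@1.
Load per shift: shift 1: 14, shift 2: 9, shift 3: 7, shift 4: 4.
Peak is 14.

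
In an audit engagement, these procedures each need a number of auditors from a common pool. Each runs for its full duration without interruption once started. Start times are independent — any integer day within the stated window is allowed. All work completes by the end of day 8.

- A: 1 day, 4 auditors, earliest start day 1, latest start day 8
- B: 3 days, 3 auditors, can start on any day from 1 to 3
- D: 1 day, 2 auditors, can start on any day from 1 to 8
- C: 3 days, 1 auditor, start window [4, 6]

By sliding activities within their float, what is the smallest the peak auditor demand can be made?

Early-start (A@1, B@1, D@1, C@4) gives peak 9: d1:9  d2:3  d3:3  d4:1  d5:1  d6:1  d7:0  d8:0.
Shift B→2, D→5.
Schedule A@1, B@2, D@5, C@4: d1:4  d2:3  d3:3  d4:4  d5:3  d6:1  d7:0  d8:0 — peak 4.

4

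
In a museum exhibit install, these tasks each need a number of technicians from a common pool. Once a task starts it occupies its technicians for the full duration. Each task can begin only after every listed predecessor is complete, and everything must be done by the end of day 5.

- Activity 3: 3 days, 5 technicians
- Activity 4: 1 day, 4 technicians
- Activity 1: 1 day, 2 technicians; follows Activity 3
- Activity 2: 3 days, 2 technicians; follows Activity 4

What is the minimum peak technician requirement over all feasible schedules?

Early-start (Activity 3@1, Activity 4@1, Activity 1@4, Activity 2@2) gives peak 9: d1:9  d2:7  d3:7  d4:4  d5:0.
Shift Activity 3→2, Activity 1→5.
Schedule Activity 3@2, Activity 4@1, Activity 1@5, Activity 2@2: d1:4  d2:7  d3:7  d4:7  d5:2 — peak 7.
No arrangement of the 9 feasible schedules does better.

7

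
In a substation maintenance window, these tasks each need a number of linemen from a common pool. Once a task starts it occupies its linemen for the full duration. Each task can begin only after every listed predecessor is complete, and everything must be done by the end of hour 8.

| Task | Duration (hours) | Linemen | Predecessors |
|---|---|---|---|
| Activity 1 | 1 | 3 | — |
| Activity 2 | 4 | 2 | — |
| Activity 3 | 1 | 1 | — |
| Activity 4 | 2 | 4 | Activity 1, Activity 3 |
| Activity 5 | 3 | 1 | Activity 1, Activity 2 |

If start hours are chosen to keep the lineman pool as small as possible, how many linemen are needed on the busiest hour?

5

Early-start (Activity 1@1, Activity 2@1, Activity 3@1, Activity 4@2, Activity 5@5) gives peak 6: h1:6  h2:6  h3:6  h4:2  h5:1  h6:1  h7:1  h8:0.
Shift Activity 3→2, Activity 4→5.
Schedule Activity 1@1, Activity 2@1, Activity 3@2, Activity 4@5, Activity 5@5: h1:5  h2:3  h3:2  h4:2  h5:5  h6:5  h7:1  h8:0 — peak 5.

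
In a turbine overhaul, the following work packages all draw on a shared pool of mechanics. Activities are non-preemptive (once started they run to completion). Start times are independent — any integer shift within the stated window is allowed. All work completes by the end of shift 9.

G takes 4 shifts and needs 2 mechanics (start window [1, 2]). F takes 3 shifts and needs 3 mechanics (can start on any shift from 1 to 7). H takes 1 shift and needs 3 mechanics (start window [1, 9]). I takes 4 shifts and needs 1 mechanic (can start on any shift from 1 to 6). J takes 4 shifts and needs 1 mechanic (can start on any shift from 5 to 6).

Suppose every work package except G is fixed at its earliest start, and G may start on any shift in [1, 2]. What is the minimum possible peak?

G@1: s1:9  s2:6  s3:6  s4:3  s5:1  s6:1  s7:1  s8:1  s9:0 → peak 9
G@2: s1:7  s2:6  s3:6  s4:3  s5:3  s6:1  s7:1  s8:1  s9:0 → peak 7
Best is G@2, peak 7.

7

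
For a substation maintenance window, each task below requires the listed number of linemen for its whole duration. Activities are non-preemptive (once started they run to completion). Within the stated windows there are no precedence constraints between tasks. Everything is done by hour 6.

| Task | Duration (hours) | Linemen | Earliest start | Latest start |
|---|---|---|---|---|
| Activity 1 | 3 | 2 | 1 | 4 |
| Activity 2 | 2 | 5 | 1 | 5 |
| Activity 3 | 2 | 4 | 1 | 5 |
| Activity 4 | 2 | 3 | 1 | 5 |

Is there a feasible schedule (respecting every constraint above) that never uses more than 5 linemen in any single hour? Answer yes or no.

The minimum achievable peak is 6; 5 < 6, so no feasible schedule stays within the cap.

no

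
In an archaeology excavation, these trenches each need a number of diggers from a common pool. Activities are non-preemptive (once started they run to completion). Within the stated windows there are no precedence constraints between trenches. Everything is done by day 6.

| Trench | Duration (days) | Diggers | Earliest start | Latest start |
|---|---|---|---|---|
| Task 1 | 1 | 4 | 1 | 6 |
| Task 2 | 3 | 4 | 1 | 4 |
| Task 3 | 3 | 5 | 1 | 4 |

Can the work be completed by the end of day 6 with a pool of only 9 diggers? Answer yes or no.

yes

Schedule Task 1@1, Task 2@1, Task 3@4: d1:8  d2:4  d3:4  d4:5  d5:5  d6:5 — peak 8 ≤ 9.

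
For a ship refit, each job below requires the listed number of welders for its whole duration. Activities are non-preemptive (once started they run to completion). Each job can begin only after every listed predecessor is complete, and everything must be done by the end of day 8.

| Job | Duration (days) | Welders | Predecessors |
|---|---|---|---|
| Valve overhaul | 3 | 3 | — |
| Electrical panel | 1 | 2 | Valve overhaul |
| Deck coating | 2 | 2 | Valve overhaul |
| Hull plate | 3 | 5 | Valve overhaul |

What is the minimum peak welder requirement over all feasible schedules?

5

Early-start (Valve overhaul@1, Electrical panel@4, Deck coating@4, Hull plate@4) gives peak 9: d1:3  d2:3  d3:3  d4:9  d5:7  d6:5  d7:0  d8:0.
Shift Hull plate→6.
Schedule Valve overhaul@1, Electrical panel@4, Deck coating@4, Hull plate@6: d1:3  d2:3  d3:3  d4:4  d5:2  d6:5  d7:5  d8:5 — peak 5.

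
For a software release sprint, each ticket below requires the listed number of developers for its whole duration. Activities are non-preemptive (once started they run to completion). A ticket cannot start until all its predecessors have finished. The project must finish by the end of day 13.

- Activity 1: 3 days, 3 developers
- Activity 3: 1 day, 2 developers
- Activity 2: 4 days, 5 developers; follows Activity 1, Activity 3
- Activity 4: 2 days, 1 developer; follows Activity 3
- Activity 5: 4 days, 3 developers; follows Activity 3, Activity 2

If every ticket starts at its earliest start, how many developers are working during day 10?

At early start, day 10 has: Activity 5.
Demand: 3 = 3.

3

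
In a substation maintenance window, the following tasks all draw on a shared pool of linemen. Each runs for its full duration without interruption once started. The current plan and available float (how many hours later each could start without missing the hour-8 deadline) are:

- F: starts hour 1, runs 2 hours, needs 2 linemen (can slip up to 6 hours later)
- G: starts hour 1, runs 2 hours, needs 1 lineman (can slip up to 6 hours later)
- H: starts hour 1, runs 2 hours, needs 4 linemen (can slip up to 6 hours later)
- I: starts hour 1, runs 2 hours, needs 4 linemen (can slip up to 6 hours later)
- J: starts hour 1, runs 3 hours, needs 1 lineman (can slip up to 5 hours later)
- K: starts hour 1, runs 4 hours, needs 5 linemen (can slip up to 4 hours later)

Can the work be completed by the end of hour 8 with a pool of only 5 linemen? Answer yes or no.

Total lineman-hours = 45; over 8 hours the average is 45/8 > 5, so some hour must exceed 5.

no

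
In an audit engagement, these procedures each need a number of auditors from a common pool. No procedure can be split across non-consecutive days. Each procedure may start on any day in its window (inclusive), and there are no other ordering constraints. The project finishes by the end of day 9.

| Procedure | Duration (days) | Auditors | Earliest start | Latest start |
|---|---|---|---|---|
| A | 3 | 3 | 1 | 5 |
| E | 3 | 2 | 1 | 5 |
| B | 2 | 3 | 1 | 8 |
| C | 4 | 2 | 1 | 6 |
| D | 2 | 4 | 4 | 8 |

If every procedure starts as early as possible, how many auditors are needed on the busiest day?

10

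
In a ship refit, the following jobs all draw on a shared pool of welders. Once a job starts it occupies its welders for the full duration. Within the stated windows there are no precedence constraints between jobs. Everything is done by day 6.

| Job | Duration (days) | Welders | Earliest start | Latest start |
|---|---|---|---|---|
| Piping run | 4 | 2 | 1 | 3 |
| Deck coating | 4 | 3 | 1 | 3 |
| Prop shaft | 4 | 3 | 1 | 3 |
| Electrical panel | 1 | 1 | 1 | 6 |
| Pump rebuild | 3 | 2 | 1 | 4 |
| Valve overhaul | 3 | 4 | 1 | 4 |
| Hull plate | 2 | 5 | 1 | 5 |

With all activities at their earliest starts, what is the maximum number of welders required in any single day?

Early-start schedule: Piping run@1, Deck coating@1, Prop shaft@1, Electrical panel@1, Pump rebuild@1, Valve overhaul@1, Hull plate@1.
Load per day: day 1: 20, day 2: 19, day 3: 14, day 4: 8, day 5: 0, day 6: 0.
Peak is 20.

20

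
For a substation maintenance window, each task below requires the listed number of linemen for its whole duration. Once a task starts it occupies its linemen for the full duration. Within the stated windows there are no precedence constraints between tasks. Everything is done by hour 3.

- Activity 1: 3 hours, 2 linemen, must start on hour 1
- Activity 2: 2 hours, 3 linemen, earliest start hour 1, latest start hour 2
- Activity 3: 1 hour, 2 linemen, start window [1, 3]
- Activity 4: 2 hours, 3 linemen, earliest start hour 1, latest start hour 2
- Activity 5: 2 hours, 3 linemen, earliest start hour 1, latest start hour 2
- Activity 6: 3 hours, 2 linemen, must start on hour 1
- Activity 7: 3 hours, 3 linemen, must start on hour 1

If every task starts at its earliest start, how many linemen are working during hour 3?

At early start, hour 3 has: Activity 1, Activity 6, Activity 7.
Demand: 2 + 2 + 3 = 7.

7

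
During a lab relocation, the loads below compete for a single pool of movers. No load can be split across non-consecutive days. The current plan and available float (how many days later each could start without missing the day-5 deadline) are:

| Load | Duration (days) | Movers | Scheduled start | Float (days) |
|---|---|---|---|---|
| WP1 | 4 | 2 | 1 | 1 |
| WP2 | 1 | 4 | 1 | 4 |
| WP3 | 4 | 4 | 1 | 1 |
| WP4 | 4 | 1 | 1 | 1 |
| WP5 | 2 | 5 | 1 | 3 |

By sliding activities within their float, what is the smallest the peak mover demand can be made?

12

Early-start (WP1@1, WP2@1, WP3@1, WP4@1, WP5@1) gives peak 16: d1:16  d2:12  d3:7  d4:7  d5:0.
Shift WP5→2.
Schedule WP1@1, WP2@1, WP3@1, WP4@1, WP5@2: d1:11  d2:12  d3:12  d4:7  d5:0 — peak 12.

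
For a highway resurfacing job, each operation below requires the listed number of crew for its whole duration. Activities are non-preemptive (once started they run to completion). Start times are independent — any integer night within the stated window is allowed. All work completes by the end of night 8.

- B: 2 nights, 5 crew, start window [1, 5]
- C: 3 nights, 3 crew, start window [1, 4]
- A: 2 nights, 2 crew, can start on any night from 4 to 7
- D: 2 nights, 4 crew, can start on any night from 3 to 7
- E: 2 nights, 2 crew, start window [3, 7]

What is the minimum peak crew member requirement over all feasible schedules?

5

Early-start (B@1, C@1, A@4, D@3, E@3) gives peak 9: n1:8  n2:8  n3:9  n4:8  n5:2  n6:0  n7:0  n8:0.
Shift C→3, A→5, D→7.
Schedule B@1, C@3, A@5, D@7, E@3: n1:5  n2:5  n3:5  n4:5  n5:5  n6:2  n7:4  n8:4 — peak 5.
Total crew member-nights = 35 over 8 nights ⇒ peak ≥ ⌈35/8⌉ = 5, so 5 is optimal.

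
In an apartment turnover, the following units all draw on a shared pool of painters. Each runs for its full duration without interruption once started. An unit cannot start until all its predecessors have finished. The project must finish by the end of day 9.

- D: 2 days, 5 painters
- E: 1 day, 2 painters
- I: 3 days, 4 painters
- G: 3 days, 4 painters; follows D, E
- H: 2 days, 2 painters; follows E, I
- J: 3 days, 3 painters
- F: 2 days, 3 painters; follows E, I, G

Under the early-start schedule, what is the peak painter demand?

Early-start schedule: D@1, E@1, I@1, G@3, H@4, J@1, F@6.
Load per day: day 1: 14, day 2: 12, day 3: 11, day 4: 6, day 5: 6, day 6: 3, day 7: 3, day 8: 0, day 9: 0.
Peak is 14.

14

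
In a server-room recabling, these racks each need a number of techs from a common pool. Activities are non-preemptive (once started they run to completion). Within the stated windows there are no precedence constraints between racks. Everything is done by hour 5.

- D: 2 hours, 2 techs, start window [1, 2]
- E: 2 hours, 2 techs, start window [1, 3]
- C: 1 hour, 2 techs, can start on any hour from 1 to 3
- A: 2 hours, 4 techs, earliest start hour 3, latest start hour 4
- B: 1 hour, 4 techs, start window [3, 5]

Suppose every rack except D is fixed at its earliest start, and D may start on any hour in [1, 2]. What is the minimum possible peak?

8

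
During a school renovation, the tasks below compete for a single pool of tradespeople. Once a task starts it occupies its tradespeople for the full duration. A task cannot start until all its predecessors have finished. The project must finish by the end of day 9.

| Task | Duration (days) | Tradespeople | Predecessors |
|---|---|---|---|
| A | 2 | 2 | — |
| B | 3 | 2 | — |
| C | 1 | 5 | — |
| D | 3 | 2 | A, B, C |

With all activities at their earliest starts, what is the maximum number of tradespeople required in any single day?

Early-start schedule: A@1, B@1, C@1, D@4.
Load per day: day 1: 9, day 2: 4, day 3: 2, day 4: 2, day 5: 2, day 6: 2, day 7: 0, day 8: 0, day 9: 0.
Peak is 9.

9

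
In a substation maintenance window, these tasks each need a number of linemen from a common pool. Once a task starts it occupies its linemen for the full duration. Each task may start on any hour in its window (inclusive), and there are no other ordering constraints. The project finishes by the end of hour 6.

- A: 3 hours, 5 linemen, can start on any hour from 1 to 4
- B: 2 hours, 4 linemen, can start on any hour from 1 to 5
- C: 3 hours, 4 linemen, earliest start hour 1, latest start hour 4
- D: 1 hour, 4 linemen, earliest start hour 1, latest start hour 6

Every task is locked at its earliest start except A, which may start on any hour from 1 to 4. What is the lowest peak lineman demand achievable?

12

A@1: h1:17  h2:13  h3:9  h4:0  h5:0  h6:0 → peak 17
A@2: h1:12  h2:13  h3:9  h4:5  h5:0  h6:0 → peak 13
A@3: h1:12  h2:8  h3:9  h4:5  h5:5  h6:0 → peak 12
A@4: h1:12  h2:8  h3:4  h4:5  h5:5  h6:5 → peak 12
Best is A@3, peak 12.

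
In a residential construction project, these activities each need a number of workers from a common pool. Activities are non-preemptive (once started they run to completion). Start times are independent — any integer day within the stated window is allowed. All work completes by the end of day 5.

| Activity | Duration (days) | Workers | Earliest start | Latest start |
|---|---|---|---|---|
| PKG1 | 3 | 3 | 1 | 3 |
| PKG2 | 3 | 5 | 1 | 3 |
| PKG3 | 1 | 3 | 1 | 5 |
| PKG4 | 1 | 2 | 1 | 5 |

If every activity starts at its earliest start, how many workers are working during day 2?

8

At early start, day 2 has: PKG1, PKG2.
Demand: 3 + 5 = 8.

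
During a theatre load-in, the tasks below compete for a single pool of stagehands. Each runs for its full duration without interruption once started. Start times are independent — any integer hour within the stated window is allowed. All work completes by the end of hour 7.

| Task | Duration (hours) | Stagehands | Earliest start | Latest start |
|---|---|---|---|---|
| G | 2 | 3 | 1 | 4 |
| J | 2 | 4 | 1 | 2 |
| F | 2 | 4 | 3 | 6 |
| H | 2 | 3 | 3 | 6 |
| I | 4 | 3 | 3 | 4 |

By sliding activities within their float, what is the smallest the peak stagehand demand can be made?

7

Early-start (G@1, J@1, F@3, H@3, I@3) gives peak 10: h1:7  h2:7  h3:10  h4:10  h5:3  h6:3  h7:0.
Shift H→5.
Schedule G@1, J@1, F@3, H@5, I@3: h1:7  h2:7  h3:7  h4:7  h5:6  h6:6  h7:0 — peak 7.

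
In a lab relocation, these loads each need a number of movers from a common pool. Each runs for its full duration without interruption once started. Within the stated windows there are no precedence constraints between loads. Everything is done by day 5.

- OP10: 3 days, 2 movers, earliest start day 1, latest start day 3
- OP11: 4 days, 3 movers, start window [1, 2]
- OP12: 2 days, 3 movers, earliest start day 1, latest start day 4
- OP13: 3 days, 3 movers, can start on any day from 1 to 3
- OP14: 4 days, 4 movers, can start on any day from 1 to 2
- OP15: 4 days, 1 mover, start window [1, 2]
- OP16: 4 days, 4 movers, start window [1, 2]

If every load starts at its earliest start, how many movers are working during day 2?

At early start, day 2 has: OP10, OP11, OP12, OP13, OP14, OP15, OP16.
Demand: 2 + 3 + 3 + 3 + 4 + 1 + 4 = 20.

20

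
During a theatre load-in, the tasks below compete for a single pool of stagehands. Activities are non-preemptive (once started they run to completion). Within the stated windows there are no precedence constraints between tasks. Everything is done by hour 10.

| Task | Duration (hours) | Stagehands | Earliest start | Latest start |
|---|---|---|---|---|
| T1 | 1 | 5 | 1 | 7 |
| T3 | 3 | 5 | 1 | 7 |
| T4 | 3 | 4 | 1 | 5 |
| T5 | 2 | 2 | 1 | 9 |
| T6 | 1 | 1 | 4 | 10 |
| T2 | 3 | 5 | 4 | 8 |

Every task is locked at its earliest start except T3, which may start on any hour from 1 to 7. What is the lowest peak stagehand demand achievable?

11

T3@1: h1:16  h2:11  h3:9  h4:6  h5:5  h6:5  h7:0  h8:0  h9:0  h10:0 → peak 16
T3@2: h1:11  h2:11  h3:9  h4:11  h5:5  h6:5  h7:0  h8:0  h9:0  h10:0 → peak 11
T3@3: h1:11  h2:6  h3:9  h4:11  h5:10  h6:5  h7:0  h8:0  h9:0  h10:0 → peak 11
T3@4: h1:11  h2:6  h3:4  h4:11  h5:10  h6:10  h7:0  h8:0  h9:0  h10:0 → peak 11
T3@5: h1:11  h2:6  h3:4  h4:6  h5:10  h6:10  h7:5  h8:0  h9:0  h10:0 → peak 11
T3@6: h1:11  h2:6  h3:4  h4:6  h5:5  h6:10  h7:5  h8:5  h9:0  h10:0 → peak 11
T3@7: h1:11  h2:6  h3:4  h4:6  h5:5  h6:5  h7:5  h8:5  h9:5  h10:0 → peak 11
Best is T3@2, peak 11.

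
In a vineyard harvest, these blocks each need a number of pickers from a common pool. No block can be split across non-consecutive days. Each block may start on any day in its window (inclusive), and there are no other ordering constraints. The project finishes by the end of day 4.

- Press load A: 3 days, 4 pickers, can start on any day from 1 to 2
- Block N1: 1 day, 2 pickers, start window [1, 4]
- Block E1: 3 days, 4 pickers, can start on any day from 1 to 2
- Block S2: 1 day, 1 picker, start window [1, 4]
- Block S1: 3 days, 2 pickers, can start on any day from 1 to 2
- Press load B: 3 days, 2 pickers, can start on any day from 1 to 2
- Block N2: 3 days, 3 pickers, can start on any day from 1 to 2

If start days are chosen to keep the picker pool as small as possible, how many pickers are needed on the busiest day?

Early-start (Press load A@1, Block N1@1, Block E1@1, Block S2@1, Block S1@1, Press load B@1, Block N2@1) gives peak 18: d1:18  d2:15  d3:15  d4:0.
Shift Block N2→2.
Schedule Press load A@1, Block N1@1, Block E1@1, Block S2@1, Block S1@1, Press load B@1, Block N2@2: d1:15  d2:15  d3:15  d4:3 — peak 15.

15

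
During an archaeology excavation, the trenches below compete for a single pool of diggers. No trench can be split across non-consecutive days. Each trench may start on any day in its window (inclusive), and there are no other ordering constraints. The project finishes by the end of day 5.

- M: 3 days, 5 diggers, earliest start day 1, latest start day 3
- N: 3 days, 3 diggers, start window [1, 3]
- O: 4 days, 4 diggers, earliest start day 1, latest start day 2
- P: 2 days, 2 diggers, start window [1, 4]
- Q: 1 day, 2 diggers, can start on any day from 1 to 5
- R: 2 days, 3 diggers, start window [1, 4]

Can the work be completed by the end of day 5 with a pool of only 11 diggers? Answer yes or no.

no

The minimum achievable peak is 12; 11 < 12, so no feasible schedule stays within the cap.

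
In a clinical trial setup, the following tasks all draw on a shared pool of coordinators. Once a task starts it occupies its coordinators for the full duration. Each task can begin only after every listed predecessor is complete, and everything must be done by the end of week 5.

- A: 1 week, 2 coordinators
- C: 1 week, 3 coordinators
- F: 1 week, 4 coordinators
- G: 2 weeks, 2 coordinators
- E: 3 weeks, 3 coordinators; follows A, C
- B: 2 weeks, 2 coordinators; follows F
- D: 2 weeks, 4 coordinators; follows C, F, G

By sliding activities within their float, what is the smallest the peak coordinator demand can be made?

Early-start (A@1, C@1, F@1, G@1, E@2, B@2, D@3) gives peak 11: w1:11  w2:7  w3:9  w4:7  w5:0.
Shift C→2, G→2, E→3, D→4.
Schedule A@1, C@2, F@1, G@2, E@3, B@2, D@4: w1:6  w2:7  w3:7  w4:7  w5:7 — peak 7.
Total coordinator-weeks = 34 over 5 weeks ⇒ peak ≥ ⌈34/5⌉ = 7, so 7 is optimal.

7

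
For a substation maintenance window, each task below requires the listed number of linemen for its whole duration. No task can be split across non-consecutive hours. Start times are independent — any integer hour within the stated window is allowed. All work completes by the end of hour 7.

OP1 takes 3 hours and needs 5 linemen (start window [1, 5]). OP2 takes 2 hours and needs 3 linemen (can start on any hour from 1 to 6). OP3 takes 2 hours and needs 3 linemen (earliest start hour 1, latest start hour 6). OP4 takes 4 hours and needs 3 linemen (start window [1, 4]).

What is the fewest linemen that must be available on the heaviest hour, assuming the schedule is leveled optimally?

6

Early-start (OP1@1, OP2@1, OP3@1, OP4@1) gives peak 14: h1:14  h2:14  h3:8  h4:3  h5:0  h6:0  h7:0.
Shift OP2→4, OP3→6, OP4→4.
Schedule OP1@1, OP2@4, OP3@6, OP4@4: h1:5  h2:5  h3:5  h4:6  h5:6  h6:6  h7:6 — peak 6.
Total lineman-hours = 39 over 7 hours ⇒ peak ≥ ⌈39/7⌉ = 6, so 6 is optimal.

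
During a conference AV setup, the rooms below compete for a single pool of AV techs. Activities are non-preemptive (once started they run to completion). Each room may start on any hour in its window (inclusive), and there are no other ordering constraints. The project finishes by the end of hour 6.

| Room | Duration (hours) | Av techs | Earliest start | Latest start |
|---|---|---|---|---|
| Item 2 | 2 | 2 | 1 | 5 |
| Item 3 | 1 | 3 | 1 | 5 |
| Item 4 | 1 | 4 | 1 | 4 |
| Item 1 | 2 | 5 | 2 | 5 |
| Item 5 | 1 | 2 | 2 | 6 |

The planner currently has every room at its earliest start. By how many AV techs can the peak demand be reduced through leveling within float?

Early-start peak: h1:9  h2:9  h3:5  h4:0  h5:0  h6:0 ⇒ 9.
Leveled (Item 2@1, Item 3@1, Item 4@3, Item 1@4, Item 5@2): h1:5  h2:4  h3:4  h4:5  h5:5  h6:0 ⇒ 5.
Reduction 9 − 5 = 4.

4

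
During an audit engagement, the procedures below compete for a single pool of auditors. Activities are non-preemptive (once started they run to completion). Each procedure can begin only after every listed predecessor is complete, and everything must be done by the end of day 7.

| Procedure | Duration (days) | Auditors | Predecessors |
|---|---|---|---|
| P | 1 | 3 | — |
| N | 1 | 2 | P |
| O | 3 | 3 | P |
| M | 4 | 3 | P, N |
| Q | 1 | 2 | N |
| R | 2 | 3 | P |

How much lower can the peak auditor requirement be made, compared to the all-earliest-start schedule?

5

Early-start peak: d1:3  d2:8  d3:11  d4:6  d5:3  d6:3  d7:0 ⇒ 11.
Leveled (P@1, N@2, O@2, M@3, Q@5, R@6): d1:3  d2:5  d3:6  d4:6  d5:5  d6:6  d7:3 ⇒ 6.
Reduction 11 − 6 = 5.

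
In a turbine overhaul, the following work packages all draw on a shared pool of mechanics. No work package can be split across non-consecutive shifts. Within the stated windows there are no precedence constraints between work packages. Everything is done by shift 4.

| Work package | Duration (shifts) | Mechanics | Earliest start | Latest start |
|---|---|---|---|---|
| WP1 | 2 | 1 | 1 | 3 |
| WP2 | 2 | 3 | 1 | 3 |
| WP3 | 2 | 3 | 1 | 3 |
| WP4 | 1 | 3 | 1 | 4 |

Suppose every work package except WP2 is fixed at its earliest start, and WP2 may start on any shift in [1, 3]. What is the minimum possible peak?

WP2@1: s1:10  s2:7  s3:0  s4:0 → peak 10
WP2@2: s1:7  s2:7  s3:3  s4:0 → peak 7
WP2@3: s1:7  s2:4  s3:3  s4:3 → peak 7
Best is WP2@2, peak 7.

7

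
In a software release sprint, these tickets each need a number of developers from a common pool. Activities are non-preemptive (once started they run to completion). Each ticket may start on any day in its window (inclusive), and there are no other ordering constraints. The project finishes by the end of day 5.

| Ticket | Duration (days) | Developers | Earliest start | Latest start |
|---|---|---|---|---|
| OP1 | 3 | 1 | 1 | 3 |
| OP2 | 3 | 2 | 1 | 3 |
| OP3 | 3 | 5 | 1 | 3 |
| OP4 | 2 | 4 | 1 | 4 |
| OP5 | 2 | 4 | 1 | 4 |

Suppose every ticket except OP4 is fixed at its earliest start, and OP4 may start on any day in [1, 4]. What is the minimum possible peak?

OP4@1: d1:16  d2:16  d3:8  d4:0  d5:0 → peak 16
OP4@2: d1:12  d2:16  d3:12  d4:0  d5:0 → peak 16
OP4@3: d1:12  d2:12  d3:12  d4:4  d5:0 → peak 12
OP4@4: d1:12  d2:12  d3:8  d4:4  d5:4 → peak 12
Best is OP4@3, peak 12.

12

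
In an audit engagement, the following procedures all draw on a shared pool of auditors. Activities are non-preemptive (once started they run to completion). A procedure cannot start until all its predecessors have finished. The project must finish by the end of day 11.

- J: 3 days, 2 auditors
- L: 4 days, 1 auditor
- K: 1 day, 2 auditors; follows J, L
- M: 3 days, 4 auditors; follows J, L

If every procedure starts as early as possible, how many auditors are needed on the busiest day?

6

Early-start schedule: J@1, L@1, K@5, M@5.
Load per day: day 1: 3, day 2: 3, day 3: 3, day 4: 1, day 5: 6, day 6: 4, day 7: 4, day 8: 0, day 9: 0, day 10: 0, day 11: 0.
Peak is 6.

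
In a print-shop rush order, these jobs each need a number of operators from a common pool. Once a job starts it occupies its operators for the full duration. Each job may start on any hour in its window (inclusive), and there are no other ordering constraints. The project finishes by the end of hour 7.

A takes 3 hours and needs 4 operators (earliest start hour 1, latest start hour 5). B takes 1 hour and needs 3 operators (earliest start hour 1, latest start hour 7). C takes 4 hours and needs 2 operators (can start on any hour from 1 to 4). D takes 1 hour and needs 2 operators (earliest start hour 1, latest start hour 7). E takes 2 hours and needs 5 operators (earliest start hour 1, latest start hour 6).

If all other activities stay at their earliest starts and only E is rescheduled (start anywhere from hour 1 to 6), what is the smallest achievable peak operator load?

E@1: h1:16  h2:11  h3:6  h4:2  h5:0  h6:0  h7:0 → peak 16
E@2: h1:11  h2:11  h3:11  h4:2  h5:0  h6:0  h7:0 → peak 11
E@3: h1:11  h2:6  h3:11  h4:7  h5:0  h6:0  h7:0 → peak 11
E@4: h1:11  h2:6  h3:6  h4:7  h5:5  h6:0  h7:0 → peak 11
E@5: h1:11  h2:6  h3:6  h4:2  h5:5  h6:5  h7:0 → peak 11
E@6: h1:11  h2:6  h3:6  h4:2  h5:0  h6:5  h7:5 → peak 11
Best is E@2, peak 11.

11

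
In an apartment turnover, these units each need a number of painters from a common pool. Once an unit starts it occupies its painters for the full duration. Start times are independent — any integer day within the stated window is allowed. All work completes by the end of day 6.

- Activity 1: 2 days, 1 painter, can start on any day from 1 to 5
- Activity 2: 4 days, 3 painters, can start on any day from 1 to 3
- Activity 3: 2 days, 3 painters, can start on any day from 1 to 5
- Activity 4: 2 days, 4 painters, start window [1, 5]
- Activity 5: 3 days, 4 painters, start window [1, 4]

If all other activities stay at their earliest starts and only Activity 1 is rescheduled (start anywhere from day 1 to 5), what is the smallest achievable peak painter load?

14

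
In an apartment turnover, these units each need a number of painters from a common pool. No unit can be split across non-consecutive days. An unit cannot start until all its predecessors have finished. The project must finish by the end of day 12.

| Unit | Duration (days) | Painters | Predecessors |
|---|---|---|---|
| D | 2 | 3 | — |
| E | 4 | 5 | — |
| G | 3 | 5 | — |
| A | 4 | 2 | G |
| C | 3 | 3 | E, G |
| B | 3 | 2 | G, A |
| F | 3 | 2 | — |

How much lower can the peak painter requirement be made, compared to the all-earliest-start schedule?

Early-start peak: d1:15  d2:15  d3:12  d4:7  d5:5  d6:5  d7:5  d8:2  d9:2  d10:2  d11:0  d12:0 ⇒ 15.
Leveled (D@1, E@6, G@3, A@6, C@10, B@10, F@1): d1:5  d2:5  d3:7  d4:5  d5:5  d6:7  d7:7  d8:7  d9:7  d10:5  d11:5  d12:5 ⇒ 7.
Reduction 15 − 7 = 8.

8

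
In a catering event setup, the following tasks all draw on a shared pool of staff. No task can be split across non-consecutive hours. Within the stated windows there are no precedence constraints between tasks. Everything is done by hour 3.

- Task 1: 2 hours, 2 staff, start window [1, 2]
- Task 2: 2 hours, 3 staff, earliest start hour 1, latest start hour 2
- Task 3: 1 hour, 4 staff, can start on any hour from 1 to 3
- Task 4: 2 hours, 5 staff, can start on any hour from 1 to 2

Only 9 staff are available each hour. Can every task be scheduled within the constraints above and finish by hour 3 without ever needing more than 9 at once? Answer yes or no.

no

The minimum achievable peak is 10; 9 < 10, so no feasible schedule stays within the cap.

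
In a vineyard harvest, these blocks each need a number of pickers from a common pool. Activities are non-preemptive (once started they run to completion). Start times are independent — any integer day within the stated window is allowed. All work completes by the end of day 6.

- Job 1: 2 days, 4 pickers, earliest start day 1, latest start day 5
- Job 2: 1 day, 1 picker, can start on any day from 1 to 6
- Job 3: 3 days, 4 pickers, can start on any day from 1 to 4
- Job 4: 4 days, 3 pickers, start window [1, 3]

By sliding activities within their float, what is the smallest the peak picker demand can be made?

Early-start (Job 1@1, Job 2@1, Job 3@1, Job 4@1) gives peak 12: d1:12  d2:11  d3:7  d4:3  d5:0  d6:0.
Shift Job 3→3, Job 4→2.
Schedule Job 1@1, Job 2@1, Job 3@3, Job 4@2: d1:5  d2:7  d3:7  d4:7  d5:7  d6:0 — peak 7.

7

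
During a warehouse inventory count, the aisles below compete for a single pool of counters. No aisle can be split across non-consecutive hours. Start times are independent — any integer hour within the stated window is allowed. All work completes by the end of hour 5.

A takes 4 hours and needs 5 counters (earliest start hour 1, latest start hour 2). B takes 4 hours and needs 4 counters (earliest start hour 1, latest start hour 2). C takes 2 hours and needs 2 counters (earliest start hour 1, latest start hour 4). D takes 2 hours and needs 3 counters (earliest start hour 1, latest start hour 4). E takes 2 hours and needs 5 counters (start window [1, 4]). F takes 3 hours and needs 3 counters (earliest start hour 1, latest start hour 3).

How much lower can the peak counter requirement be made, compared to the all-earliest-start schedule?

6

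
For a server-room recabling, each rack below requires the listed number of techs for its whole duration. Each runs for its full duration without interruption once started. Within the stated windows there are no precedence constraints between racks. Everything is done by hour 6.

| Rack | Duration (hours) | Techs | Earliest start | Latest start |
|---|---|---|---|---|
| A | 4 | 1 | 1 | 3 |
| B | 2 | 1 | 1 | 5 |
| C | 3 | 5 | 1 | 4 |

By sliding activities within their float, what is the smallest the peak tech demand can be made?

6

Early-start (A@1, B@1, C@1) gives peak 7: h1:7  h2:7  h3:6  h4:1  h5:0  h6:0.
Shift C→3.
Schedule A@1, B@1, C@3: h1:2  h2:2  h3:6  h4:6  h5:5  h6:0 — peak 6.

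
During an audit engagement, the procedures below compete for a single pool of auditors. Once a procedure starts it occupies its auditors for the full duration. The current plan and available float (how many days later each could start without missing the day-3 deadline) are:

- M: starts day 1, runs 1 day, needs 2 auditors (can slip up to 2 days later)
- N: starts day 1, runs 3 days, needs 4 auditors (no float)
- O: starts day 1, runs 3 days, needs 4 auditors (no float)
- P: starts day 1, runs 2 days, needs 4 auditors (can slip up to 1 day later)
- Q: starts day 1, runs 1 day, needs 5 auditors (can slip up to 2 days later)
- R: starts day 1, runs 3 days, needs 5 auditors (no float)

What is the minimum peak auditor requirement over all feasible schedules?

19

Early-start (M@1, N@1, O@1, P@1, Q@1, R@1) gives peak 24: d1:24  d2:17  d3:13.
Shift Q→3.
Schedule M@1, N@1, O@1, P@1, Q@3, R@1: d1:19  d2:17  d3:18 — peak 19.
No arrangement of the 18 feasible schedules does better.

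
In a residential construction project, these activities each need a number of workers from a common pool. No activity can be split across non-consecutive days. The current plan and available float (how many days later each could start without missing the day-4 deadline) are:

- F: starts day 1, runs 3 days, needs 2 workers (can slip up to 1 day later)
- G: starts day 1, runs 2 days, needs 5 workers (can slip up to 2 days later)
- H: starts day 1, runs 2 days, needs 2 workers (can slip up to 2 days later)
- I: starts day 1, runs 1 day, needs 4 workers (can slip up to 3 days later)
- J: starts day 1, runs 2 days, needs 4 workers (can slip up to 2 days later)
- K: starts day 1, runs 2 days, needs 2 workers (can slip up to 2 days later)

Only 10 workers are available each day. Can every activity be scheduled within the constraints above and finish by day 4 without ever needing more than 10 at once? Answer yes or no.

yes

Schedule F@1, G@1, H@1, I@4, J@3, K@3: d1:9  d2:9  d3:8  d4:10 — peak 10 ≤ 10.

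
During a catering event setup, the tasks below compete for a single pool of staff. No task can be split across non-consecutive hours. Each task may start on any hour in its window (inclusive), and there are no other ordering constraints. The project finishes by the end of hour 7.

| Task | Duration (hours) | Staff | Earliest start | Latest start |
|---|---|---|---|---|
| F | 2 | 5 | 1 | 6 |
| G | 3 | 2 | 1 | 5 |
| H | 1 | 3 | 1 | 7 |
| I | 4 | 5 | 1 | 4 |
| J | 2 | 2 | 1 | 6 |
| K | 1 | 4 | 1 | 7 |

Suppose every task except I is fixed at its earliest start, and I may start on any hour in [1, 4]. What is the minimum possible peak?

16

I@1: h1:21  h2:14  h3:7  h4:5  h5:0  h6:0  h7:0 → peak 21
I@2: h1:16  h2:14  h3:7  h4:5  h5:5  h6:0  h7:0 → peak 16
I@3: h1:16  h2:9  h3:7  h4:5  h5:5  h6:5  h7:0 → peak 16
I@4: h1:16  h2:9  h3:2  h4:5  h5:5  h6:5  h7:5 → peak 16
Best is I@2, peak 16.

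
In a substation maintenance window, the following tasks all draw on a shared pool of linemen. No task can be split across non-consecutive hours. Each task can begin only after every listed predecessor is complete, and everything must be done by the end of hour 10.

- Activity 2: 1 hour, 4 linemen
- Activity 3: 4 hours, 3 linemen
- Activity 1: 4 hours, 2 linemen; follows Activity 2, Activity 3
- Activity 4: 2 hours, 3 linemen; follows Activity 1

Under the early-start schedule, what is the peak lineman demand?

Early-start schedule: Activity 2@1, Activity 3@1, Activity 1@5, Activity 4@9.
Load per hour: hour 1: 7, hour 2: 3, hour 3: 3, hour 4: 3, hour 5: 2, hour 6: 2, hour 7: 2, hour 8: 2, hour 9: 3, hour 10: 3.
Peak is 7.

7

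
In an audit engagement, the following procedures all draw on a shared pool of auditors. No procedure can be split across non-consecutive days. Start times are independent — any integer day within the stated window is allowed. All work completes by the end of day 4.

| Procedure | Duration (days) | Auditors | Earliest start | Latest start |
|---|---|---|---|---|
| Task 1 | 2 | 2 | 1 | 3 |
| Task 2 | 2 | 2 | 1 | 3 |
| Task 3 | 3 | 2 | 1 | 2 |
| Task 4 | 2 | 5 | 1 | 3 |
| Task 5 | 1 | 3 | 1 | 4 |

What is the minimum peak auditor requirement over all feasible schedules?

7

Early-start (Task 1@1, Task 2@1, Task 3@1, Task 4@1, Task 5@1) gives peak 14: d1:14  d2:11  d3:2  d4:0.
Shift Task 3→2, Task 4→3.
Schedule Task 1@1, Task 2@1, Task 3@2, Task 4@3, Task 5@1: d1:7  d2:6  d3:7  d4:7 — peak 7.
Total auditor-days = 27 over 4 days ⇒ peak ≥ ⌈27/4⌉ = 7, so 7 is optimal.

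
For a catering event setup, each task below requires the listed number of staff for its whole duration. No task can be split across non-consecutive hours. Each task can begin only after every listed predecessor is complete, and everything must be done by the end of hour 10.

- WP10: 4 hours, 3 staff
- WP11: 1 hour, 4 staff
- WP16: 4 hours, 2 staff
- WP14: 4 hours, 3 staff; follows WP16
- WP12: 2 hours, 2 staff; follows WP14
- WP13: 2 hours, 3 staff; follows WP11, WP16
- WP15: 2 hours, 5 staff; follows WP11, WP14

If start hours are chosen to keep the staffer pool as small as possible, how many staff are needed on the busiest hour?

Early-start (WP10@1, WP11@1, WP16@1, WP14@5, WP12@9, WP13@5, WP15@9) gives peak 9: h1:9  h2:5  h3:5  h4:5  h5:6  h6:6  h7:3  h8:3  h9:7  h10:7.
Shift WP11→5, WP13→6.
Schedule WP10@1, WP11@5, WP16@1, WP14@5, WP12@9, WP13@6, WP15@9: h1:5  h2:5  h3:5  h4:5  h5:7  h6:6  h7:6  h8:3  h9:7  h10:7 — peak 7.

7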